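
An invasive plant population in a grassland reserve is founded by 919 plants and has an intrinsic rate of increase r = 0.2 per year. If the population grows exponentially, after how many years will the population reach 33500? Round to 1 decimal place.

Set N₀·e^(rt) = 33500: e^(0.2·t) = 33500/919 = 36.453.
0.2·t = ln(36.453) = 3.596, so t = 3.596/0.2 = 17.98.

18.0 years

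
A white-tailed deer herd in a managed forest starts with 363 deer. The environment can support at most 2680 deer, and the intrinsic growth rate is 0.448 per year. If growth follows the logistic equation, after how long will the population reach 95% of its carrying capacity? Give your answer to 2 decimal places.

A = (K − N₀)/N₀ = (2680 − 363)/363 = 6.3829.
Solve 2680/(1 + 6.3829·e^(−0.448t)) = 2546: 1 + 6.3829·e^(−0.448t) = 1.0526, so e^(−0.448t) = 0.00824569.
−0.448·t = ln(0.00824569) = -4.7981, so t = 4.7981/0.448 = 10.71.

10.71 years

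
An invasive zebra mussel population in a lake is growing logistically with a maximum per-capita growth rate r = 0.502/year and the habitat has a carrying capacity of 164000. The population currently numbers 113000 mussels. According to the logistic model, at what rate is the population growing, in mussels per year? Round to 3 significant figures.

dN/dt = rN(1 − N/K) = 0.502 × 113000 × (1 − 113000/164000).
1 − 113000/164000 = 0.31098; dN/dt = 0.502 × 113000 × 0.31098 = 17640.

17600 mussels per year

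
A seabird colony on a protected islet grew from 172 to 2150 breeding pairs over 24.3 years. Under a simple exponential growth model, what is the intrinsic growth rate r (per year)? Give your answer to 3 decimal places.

0.104 per year

From N(t) = N₀·e^(rt): e^(r·24.3) = 2150/172 = 12.5.
r·24.3 = ln(12.5) = 2.5257, so r = 2.5257/24.3 = 0.10394.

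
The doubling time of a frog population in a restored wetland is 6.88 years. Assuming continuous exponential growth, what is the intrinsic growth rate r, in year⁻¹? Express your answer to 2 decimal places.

r = ln(2)/t_d = 0.6931/6.88 = 0.10075.

0.10 per year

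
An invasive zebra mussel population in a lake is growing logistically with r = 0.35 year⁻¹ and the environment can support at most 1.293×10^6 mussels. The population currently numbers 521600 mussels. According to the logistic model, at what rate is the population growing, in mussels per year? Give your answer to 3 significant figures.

dN/dt = rN(1 − N/K) = 0.35 × 521600 × (1 − 521600/1.293×10^6).
1 − 521600/1.293×10^6 = 0.5966; dN/dt = 0.35 × 521600 × 0.5966 = 1.08915×10^5.

109000 mussels per year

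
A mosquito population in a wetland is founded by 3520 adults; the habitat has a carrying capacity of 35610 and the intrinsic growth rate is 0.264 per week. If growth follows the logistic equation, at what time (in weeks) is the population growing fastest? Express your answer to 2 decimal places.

Logistic growth is fastest at N = K/2 = 17805.
A = (K − N₀)/N₀ = 9.1165. Set K/(1 + A·e^(−rt)) = K/2 → A·e^(−rt) = 1.
e^(−0.264t) = 1/9.1165 = 0.109691, so t = ln(9.1165)/0.264 = 2.2101/0.264 = 8.3715.

8.37 weeks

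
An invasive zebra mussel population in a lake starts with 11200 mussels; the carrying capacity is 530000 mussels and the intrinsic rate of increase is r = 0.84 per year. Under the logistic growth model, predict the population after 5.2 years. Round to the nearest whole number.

A = (K − N₀)/N₀ = (530000 − 11200)/11200 = 46.321.
N(t) = K/(1 + A·e^(−rt)) = 530000/(1 + 46.321×e^(−0.84×5.2)).
e^(−4.368) = 0.012677; denominator = 1 + 46.321×0.012677 = 1.5872.
N = 530000/1.5872 = 333922.

333922 mussels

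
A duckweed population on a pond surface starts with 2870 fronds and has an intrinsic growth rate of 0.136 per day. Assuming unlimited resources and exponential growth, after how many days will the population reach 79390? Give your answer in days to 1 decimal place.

24.4 days

Set N₀·e^(rt) = 79390: e^(0.136·t) = 79390/2870 = 27.662.
0.136·t = ln(27.662) = 3.3201, so t = 3.3201/0.136 = 24.412.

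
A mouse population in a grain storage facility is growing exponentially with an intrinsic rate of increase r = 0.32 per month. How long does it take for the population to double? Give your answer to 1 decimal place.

Doubling time t_d = ln(2)/r = 0.6931/0.32 = 2.1661.

2.2 months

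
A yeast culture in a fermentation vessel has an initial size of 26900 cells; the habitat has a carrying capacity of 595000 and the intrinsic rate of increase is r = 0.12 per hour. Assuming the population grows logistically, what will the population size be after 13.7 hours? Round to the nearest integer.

A = (K − N₀)/N₀ = (595000 − 26900)/26900 = 21.119.
N(t) = K/(1 + A·e^(−rt)) = 595000/(1 + 21.119×e^(−0.12×13.7)).
e^(−1.644) = 0.19321; denominator = 1 + 21.119×0.19321 = 5.0803.
N = 595000/5.0803 = 117119.

117119 cells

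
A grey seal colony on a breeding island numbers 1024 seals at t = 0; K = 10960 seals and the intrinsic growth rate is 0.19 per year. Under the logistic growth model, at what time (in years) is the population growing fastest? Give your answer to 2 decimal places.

11.96 years

Logistic growth is fastest at N = K/2 = 5480.
A = (K − N₀)/N₀ = 9.7031. Set K/(1 + A·e^(−rt)) = K/2 → A·e^(−rt) = 1.
e^(−0.19t) = 1/9.7031 = 0.10306, so t = ln(9.7031)/0.19 = 2.2724/0.19 = 11.96.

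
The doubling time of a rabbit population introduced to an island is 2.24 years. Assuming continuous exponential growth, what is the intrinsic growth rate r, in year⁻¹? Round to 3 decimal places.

r = ln(2)/t_d = 0.6931/2.24 = 0.30944.

0.309 per year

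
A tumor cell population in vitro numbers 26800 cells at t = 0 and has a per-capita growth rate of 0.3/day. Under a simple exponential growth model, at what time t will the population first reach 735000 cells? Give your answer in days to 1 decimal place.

11.0 days

Set N₀·e^(rt) = 735000: e^(0.3·t) = 735000/26800 = 27.425.
0.3·t = ln(27.425) = 3.3115, so t = 3.3115/0.3 = 11.038.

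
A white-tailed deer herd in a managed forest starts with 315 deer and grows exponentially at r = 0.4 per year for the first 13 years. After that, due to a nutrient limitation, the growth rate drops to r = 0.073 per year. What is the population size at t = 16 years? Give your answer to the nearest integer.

Phase 1: N(13) = 315·e^(0.4×13) = 315·e^5.2 = 57100.8.
Phase 2 runs for 16 − 13 = 3 years at r = 0.073.
N(16) = 57100.8·e^(0.073×3) = 57100.8·e^0.219 = 71080.8.

71081 deer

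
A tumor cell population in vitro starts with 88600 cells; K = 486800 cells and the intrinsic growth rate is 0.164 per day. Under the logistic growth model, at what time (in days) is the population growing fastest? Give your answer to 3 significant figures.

9.16 days

Logistic growth is fastest at N = K/2 = 243400.
A = (K − N₀)/N₀ = 4.4944. Set K/(1 + A·e^(−rt)) = K/2 → A·e^(−rt) = 1.
e^(−0.164t) = 1/4.4944 = 0.222501, so t = ln(4.4944)/0.164 = 1.5028/0.164 = 9.1636.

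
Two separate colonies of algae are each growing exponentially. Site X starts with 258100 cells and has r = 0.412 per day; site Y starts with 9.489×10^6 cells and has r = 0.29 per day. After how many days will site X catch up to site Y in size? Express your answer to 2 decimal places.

29.55 days

Set 258100·e^(0.412t) = 9.489×10^6·e^(0.29t).
e^((0.412 − 0.29)t) = 9.489×10^6/258100 → e^(0.122·t) = 36.765.
0.122·t = ln(36.765) = 3.6045, so t = 3.6045/0.122 = 29.545.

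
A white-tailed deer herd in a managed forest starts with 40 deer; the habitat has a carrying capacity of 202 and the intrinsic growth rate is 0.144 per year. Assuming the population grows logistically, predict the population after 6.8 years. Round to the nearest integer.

A = (K − N₀)/N₀ = (202 − 40)/40 = 4.05.
N(t) = K/(1 + A·e^(−rt)) = 202/(1 + 4.05×e^(−0.144×6.8)).
e^(−0.9792) = 0.37561; denominator = 1 + 4.05×0.37561 = 2.5212.
N = 202/2.5212 = 80.1197.

80 deer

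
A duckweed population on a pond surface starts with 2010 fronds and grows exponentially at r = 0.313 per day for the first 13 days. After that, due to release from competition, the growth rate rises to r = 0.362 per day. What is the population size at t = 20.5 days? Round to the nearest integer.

1776028 fronds

Phase 1: N(13) = 2010·e^(0.313×13) = 2010·e^4.069 = 117582.
Phase 2 runs for 20.5 − 13 = 7.5 days at r = 0.362.
N(20.5) = 117582·e^(0.362×7.5) = 117582·e^2.715 = 1.776028×10^6.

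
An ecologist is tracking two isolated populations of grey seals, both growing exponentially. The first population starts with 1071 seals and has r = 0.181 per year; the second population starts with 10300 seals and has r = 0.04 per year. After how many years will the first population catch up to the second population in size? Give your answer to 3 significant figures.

16.1 years

Set 1071·e^(0.181t) = 10300·e^(0.04t).
e^((0.181 − 0.04)t) = 10300/1071 → e^(0.141·t) = 9.6172.
0.141·t = ln(9.6172) = 2.2636, so t = 2.2636/0.141 = 16.054.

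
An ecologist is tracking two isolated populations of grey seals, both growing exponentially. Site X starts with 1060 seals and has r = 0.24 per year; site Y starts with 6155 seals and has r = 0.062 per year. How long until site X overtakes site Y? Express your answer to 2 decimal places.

Set 1060·e^(0.24t) = 6155·e^(0.062t).
e^((0.24 − 0.062)t) = 6155/1060 → e^(0.178·t) = 5.8066.
0.178·t = ln(5.8066) = 1.759, so t = 1.759/0.178 = 9.882.

9.88 years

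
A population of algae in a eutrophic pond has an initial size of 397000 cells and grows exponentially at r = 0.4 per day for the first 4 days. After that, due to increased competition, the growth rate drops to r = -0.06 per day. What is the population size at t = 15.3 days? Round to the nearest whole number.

Phase 1: N(4) = 397000·e^(0.4×4) = 397000·e^1.6 = 1.966354×10^6.
Phase 2 runs for 15.3 − 4 = 11.3 days at r = -0.06.
N(15.3) = 1.966354×10^6·e^(-0.06×11.3) = 1.966354×10^6·e^-0.678 = 998183.

998183 cells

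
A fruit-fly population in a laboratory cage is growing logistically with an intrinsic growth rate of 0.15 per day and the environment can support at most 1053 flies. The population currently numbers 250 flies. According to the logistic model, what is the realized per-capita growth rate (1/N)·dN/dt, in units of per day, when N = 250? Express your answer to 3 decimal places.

0.114 per day

(1/N)·dN/dt = r(1 − N/K) = 0.15 × (1 − 250/1053).
= 0.15 × 0.76258 = 0.11439.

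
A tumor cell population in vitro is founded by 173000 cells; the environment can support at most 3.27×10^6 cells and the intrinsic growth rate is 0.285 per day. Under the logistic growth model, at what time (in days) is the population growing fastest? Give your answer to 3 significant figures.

Logistic growth is fastest at N = K/2 = 1.635×10^6.
A = (K − N₀)/N₀ = 17.902. Set K/(1 + A·e^(−rt)) = K/2 → A·e^(−rt) = 1.
e^(−0.285t) = 1/17.902 = 0.0558605, so t = ln(17.902)/0.285 = 2.8849/0.285 = 10.122.

10.1 days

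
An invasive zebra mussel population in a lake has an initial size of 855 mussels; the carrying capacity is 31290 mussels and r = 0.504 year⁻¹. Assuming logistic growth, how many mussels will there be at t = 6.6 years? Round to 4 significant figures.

13730 mussels

A = (K − N₀)/N₀ = (31290 − 855)/855 = 35.596.
N(t) = K/(1 + A·e^(−rt)) = 31290/(1 + 35.596×e^(−0.504×6.6)).
e^(−3.326) = 0.035922; denominator = 1 + 35.596×0.035922 = 2.2787.
N = 31290/2.2787 = 13731.5.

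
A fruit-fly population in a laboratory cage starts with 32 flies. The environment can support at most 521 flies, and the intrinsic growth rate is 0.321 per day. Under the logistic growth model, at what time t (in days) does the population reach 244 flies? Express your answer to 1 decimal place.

A = (K − N₀)/N₀ = (521 − 32)/32 = 15.281.
Solve 521/(1 + 15.281·e^(−0.321t)) = 244: 1 + 15.281·e^(−0.321t) = 2.1352, so e^(−0.321t) = 0.0742901.
−0.321·t = ln(0.0742901) = -2.5998, so t = 2.5998/0.321 = 8.099.

8.1 days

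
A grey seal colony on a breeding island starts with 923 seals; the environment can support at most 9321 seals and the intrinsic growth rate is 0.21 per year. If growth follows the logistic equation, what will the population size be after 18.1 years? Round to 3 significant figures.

7750 seals

A = (K − N₀)/N₀ = (9321 − 923)/923 = 9.0986.
N(t) = K/(1 + A·e^(−rt)) = 9321/(1 + 9.0986×e^(−0.21×18.1)).
e^(−3.801) = 0.022348; denominator = 1 + 9.0986×0.022348 = 1.2033.
N = 9321/1.2033 = 7745.95.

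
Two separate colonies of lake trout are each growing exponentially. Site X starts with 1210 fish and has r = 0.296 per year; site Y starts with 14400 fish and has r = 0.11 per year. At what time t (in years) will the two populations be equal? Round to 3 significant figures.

Set 1210·e^(0.296t) = 14400·e^(0.11t).
e^((0.296 − 0.11)t) = 14400/1210 → e^(0.186·t) = 11.901.
0.186·t = ln(11.901) = 2.4766, so t = 2.4766/0.186 = 13.315.

13.3 years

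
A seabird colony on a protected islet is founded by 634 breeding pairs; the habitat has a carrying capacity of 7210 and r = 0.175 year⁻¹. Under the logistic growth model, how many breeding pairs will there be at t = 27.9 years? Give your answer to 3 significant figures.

6680 breeding pairs

A = (K − N₀)/N₀ = (7210 − 634)/634 = 10.372.
N(t) = K/(1 + A·e^(−rt)) = 7210/(1 + 10.372×e^(−0.175×27.9)).
e^(−4.882) = 0.007578; denominator = 1 + 10.372×0.007578 = 1.0786.
N = 7210/1.0786 = 6684.58.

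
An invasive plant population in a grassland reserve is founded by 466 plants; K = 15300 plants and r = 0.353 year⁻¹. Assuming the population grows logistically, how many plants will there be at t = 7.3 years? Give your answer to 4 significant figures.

A = (K − N₀)/N₀ = (15300 − 466)/466 = 31.833.
N(t) = K/(1 + A·e^(−rt)) = 15300/(1 + 31.833×e^(−0.353×7.3)).
e^(−2.577) = 0.076009; denominator = 1 + 31.833×0.076009 = 3.4196.
N = 15300/3.4196 = 4474.24.

4474 plants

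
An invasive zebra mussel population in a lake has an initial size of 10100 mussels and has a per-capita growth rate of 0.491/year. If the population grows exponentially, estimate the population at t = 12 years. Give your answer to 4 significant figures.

3658000 mussels

N(t) = N₀·e^(rt) = 10100 × e^(0.491×12) = 10100 × e^5.892.
e^5.892 ≈ 362.13, so N ≈ 10100 × 362.13 = 3.657501×10^6.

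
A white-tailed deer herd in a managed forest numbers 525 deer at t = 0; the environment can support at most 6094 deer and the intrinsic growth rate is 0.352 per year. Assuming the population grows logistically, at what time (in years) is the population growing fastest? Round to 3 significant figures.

6.71 years

Logistic growth is fastest at N = K/2 = 3047.
A = (K − N₀)/N₀ = 10.608. Set K/(1 + A·e^(−rt)) = K/2 → A·e^(−rt) = 1.
e^(−0.352t) = 1/10.608 = 0.0942719, so t = ln(10.608)/0.352 = 2.3616/0.352 = 6.709.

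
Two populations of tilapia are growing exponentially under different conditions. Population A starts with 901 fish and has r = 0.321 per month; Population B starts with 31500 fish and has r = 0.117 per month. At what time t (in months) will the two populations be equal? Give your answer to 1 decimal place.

17.4 months

Set 901·e^(0.321t) = 31500·e^(0.117t).
e^((0.321 − 0.117)t) = 31500/901 → e^(0.204·t) = 34.961.
0.204·t = ln(34.961) = 3.5542, so t = 3.5542/0.204 = 17.423.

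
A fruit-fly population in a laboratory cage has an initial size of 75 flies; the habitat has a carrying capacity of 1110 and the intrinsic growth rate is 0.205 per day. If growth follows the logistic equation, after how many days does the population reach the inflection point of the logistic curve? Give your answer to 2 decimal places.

12.80 days

Logistic growth is fastest at N = K/2 = 555.
A = (K − N₀)/N₀ = 13.8. Set K/(1 + A·e^(−rt)) = K/2 → A·e^(−rt) = 1.
e^(−0.205t) = 1/13.8 = 0.0724638, so t = ln(13.8)/0.205 = 2.6247/0.205 = 12.803.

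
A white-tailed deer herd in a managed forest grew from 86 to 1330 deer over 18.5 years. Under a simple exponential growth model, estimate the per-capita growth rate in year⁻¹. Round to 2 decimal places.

0.15 per year

From N(t) = N₀·e^(rt): e^(r·18.5) = 1330/86 = 15.465.
r·18.5 = ln(15.465) = 2.7386, so r = 2.7386/18.5 = 0.14803.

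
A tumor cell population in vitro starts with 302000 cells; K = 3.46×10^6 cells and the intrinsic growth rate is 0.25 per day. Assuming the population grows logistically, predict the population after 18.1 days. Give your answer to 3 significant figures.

3110000 cells

A = (K − N₀)/N₀ = (3.46×10^6 − 302000)/302000 = 10.457.
N(t) = K/(1 + A·e^(−rt)) = 3.46×10^6/(1 + 10.457×e^(−0.25×18.1)).
e^(−4.525) = 0.010835; denominator = 1 + 10.457×0.010835 = 1.1133.
N = 3.46×10^6/1.1133 = 3.107883×10^6.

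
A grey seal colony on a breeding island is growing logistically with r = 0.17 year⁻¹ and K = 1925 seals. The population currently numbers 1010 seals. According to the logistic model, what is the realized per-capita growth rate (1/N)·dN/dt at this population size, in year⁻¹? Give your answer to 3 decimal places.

(1/N)·dN/dt = r(1 − N/K) = 0.17 × (1 − 1010/1925).
= 0.17 × 0.47532 = 0.080805.

0.081 per year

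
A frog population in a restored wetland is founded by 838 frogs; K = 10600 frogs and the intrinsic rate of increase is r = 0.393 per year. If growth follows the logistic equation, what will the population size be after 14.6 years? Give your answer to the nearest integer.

A = (K − N₀)/N₀ = (10600 − 838)/838 = 11.649.
N(t) = K/(1 + A·e^(−rt)) = 10600/(1 + 11.649×e^(−0.393×14.6)).
e^(−5.738) = 0.0032218; denominator = 1 + 11.649×0.0032218 = 1.0375.
N = 10600/1.0375 = 10216.6.

10217 frogs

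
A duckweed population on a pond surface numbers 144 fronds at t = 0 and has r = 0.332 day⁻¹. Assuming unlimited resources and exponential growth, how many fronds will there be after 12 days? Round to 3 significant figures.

N(t) = N₀·e^(rt) = 144 × e^(0.332×12) = 144 × e^3.984.
e^3.984 ≈ 53.732, so N ≈ 144 × 53.732 = 7737.34.

7740 fronds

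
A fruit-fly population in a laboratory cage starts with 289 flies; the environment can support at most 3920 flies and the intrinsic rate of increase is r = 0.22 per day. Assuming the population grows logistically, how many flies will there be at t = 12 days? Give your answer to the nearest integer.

2067 flies

A = (K − N₀)/N₀ = (3920 − 289)/289 = 12.564.
N(t) = K/(1 + A·e^(−rt)) = 3920/(1 + 12.564×e^(−0.22×12)).
e^(−2.64) = 0.071361; denominator = 1 + 12.564×0.071361 = 1.8966.
N = 3920/1.8966 = 2066.87.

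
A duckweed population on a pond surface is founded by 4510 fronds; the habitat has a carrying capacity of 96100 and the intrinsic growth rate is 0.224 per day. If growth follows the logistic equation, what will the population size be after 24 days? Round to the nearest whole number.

87847 fronds

A = (K − N₀)/N₀ = (96100 − 4510)/4510 = 20.308.
N(t) = K/(1 + A·e^(−rt)) = 96100/(1 + 20.308×e^(−0.224×24)).
e^(−5.376) = 0.0046263; denominator = 1 + 20.308×0.0046263 = 1.094.
N = 96100/1.094 = 87846.7.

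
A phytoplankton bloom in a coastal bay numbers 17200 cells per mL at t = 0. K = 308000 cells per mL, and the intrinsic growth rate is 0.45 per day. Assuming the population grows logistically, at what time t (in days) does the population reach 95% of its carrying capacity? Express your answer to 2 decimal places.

12.83 days

A = (K − N₀)/N₀ = (308000 − 17200)/17200 = 16.907.
Solve 308000/(1 + 16.907·e^(−0.45t)) = 292600: 1 + 16.907·e^(−0.45t) = 1.0526, so e^(−0.45t) = 0.00311301.
−0.45·t = ln(0.00311301) = -5.7722, so t = 5.7722/0.45 = 12.827.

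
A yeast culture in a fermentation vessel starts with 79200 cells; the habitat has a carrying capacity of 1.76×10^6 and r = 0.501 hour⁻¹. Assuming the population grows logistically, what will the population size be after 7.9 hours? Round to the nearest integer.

1252302 cells

A = (K − N₀)/N₀ = (1.76×10^6 − 79200)/79200 = 21.222.
N(t) = K/(1 + A·e^(−rt)) = 1.76×10^6/(1 + 21.222×e^(−0.501×7.9)).
e^(−3.958) = 0.019103; denominator = 1 + 21.222×0.019103 = 1.4054.
N = 1.76×10^6/1.4054 = 1.252302×10^6.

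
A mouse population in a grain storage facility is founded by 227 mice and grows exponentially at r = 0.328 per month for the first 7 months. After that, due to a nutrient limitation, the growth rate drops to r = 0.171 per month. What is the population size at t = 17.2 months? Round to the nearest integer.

Phase 1: N(7) = 227·e^(0.328×7) = 227·e^2.296 = 2255.1.
Phase 2 runs for 17.2 − 7 = 10.2 months at r = 0.171.
N(17.2) = 2255.1·e^(0.171×10.2) = 2255.1·e^1.744 = 12902.2.

12902 mice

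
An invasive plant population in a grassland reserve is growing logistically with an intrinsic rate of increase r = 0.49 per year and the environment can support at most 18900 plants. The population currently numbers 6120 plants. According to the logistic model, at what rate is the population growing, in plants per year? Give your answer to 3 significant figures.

2030 plants per year

dN/dt = rN(1 − N/K) = 0.49 × 6120 × (1 − 6120/18900).
1 − 6120/18900 = 0.67619; dN/dt = 0.49 × 6120 × 0.67619 = 2027.8.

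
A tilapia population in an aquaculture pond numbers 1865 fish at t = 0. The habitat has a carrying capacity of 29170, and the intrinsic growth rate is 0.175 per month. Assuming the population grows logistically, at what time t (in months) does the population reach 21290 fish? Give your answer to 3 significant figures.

A = (K − N₀)/N₀ = (29170 − 1865)/1865 = 14.641.
Solve 29170/(1 + 14.641·e^(−0.175t)) = 21290: 1 + 14.641·e^(−0.175t) = 1.3701, so e^(−0.175t) = 0.0252806.
−0.175·t = ln(0.0252806) = -3.6777, so t = 3.6777/0.175 = 21.016.

21.0 months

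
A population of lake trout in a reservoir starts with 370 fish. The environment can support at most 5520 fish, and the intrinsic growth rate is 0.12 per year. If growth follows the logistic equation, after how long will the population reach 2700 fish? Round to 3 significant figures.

A = (K − N₀)/N₀ = (5520 − 370)/370 = 13.919.
Solve 5520/(1 + 13.919·e^(−0.12t)) = 2700: 1 + 13.919·e^(−0.12t) = 2.0444, so e^(−0.12t) = 0.0750378.
−0.12·t = ln(0.0750378) = -2.5898, so t = 2.5898/0.12 = 21.581.

21.6 years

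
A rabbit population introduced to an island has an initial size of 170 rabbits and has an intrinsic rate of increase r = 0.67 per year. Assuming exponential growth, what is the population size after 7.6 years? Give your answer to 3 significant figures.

27700 rabbits

N(t) = N₀·e^(rt) = 170 × e^(0.67×7.6) = 170 × e^5.092.
e^5.092 ≈ 162.71, so N ≈ 170 × 162.71 = 27661.5.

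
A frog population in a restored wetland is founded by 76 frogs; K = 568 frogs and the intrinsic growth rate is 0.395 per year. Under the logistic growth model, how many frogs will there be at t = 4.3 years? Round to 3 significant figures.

260 frogs

A = (K − N₀)/N₀ = (568 − 76)/76 = 6.4737.
N(t) = K/(1 + A·e^(−rt)) = 568/(1 + 6.4737×e^(−0.395×4.3)).
e^(−1.698) = 0.18296; denominator = 1 + 6.4737×0.18296 = 2.1844.
N = 568/2.1844 = 260.024.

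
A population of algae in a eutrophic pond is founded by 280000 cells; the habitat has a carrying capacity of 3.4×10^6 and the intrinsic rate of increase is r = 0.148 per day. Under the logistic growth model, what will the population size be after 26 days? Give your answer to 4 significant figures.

A = (K − N₀)/N₀ = (3.4×10^6 − 280000)/280000 = 11.143.
N(t) = K/(1 + A·e^(−rt)) = 3.4×10^6/(1 + 11.143×e^(−0.148×26)).
e^(−3.848) = 0.021322; denominator = 1 + 11.143×0.021322 = 1.2376.
N = 3.4×10^6/1.2376 = 2.747271×10^6.

2747000 cells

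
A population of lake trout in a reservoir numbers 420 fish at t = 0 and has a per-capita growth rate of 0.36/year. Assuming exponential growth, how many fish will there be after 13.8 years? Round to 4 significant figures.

60370 fish

N(t) = N₀·e^(rt) = 420 × e^(0.36×13.8) = 420 × e^4.968.
e^4.968 ≈ 143.74, so N ≈ 420 × 143.74 = 60370.4.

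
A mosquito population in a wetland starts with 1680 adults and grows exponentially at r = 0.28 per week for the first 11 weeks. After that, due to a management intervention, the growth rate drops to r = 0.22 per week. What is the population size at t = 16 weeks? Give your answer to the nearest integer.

109815 adults

Phase 1: N(11) = 1680·e^(0.28×11) = 1680·e^3.08 = 36554.1.
Phase 2 runs for 16 − 11 = 5 weeks at r = 0.22.
N(16) = 36554.1·e^(0.22×5) = 36554.1·e^1.1 = 109815.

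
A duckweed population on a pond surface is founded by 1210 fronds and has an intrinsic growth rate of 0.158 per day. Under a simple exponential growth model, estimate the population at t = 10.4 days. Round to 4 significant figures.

6258 fronds

N(t) = N₀·e^(rt) = 1210 × e^(0.158×10.4) = 1210 × e^1.643.
e^1.643 ≈ 5.1717, so N ≈ 1210 × 5.1717 = 6257.75.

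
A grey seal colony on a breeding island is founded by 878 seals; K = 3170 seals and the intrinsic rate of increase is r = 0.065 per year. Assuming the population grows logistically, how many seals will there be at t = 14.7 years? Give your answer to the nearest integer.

1582 seals

A = (K − N₀)/N₀ = (3170 − 878)/878 = 2.6105.
N(t) = K/(1 + A·e^(−rt)) = 3170/(1 + 2.6105×e^(−0.065×14.7)).
e^(−0.9555) = 0.38462; denominator = 1 + 2.6105×0.38462 = 2.004.
N = 3170/2.004 = 1581.8.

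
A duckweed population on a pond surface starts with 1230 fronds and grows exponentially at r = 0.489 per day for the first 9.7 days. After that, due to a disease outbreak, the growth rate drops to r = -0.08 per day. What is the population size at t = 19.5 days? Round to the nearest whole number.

64477 fronds

Phase 1: N(9.7) = 1230·e^(0.489×9.7) = 1230·e^4.743 = 141219.
Phase 2 runs for 19.5 − 9.7 = 9.8 days at r = -0.08.
N(19.5) = 141219·e^(-0.08×9.8) = 141219·e^-0.784 = 64477.4.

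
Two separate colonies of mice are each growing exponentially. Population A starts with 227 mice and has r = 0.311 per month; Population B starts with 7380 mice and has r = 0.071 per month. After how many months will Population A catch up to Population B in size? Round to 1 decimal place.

Set 227·e^(0.311t) = 7380·e^(0.071t).
e^((0.311 − 0.071)t) = 7380/227 → e^(0.24·t) = 32.511.
0.24·t = ln(32.511) = 3.4816, so t = 3.4816/0.24 = 14.507.

14.5 months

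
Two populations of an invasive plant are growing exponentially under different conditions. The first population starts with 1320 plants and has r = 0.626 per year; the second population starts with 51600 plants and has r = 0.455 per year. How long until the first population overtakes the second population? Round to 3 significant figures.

Set 1320·e^(0.626t) = 51600·e^(0.455t).
e^((0.626 − 0.455)t) = 51600/1320 → e^(0.171·t) = 39.091.
0.171·t = ln(39.091) = 3.6659, so t = 3.6659/0.171 = 21.438.

21.4 years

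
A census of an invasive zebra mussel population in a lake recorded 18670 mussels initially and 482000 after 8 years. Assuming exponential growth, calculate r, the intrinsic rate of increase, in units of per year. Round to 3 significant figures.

From N(t) = N₀·e^(rt): e^(r·8) = 482000/18670 = 25.817.
r·8 = ln(25.817) = 3.251, so r = 3.251/8 = 0.40638.

0.406 per year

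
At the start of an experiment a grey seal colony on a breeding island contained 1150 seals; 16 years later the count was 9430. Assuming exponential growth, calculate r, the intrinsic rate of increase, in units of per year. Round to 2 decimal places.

From N(t) = N₀·e^(rt): e^(r·16) = 9430/1150 = 8.2.
r·16 = ln(8.2) = 2.1041, so r = 2.1041/16 = 0.13151.

0.13 per year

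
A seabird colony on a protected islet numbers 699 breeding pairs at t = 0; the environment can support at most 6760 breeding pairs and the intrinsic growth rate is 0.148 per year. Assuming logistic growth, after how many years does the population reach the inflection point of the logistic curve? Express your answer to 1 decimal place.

Logistic growth is fastest at N = K/2 = 3380.
A = (K − N₀)/N₀ = 8.671. Set K/(1 + A·e^(−rt)) = K/2 → A·e^(−rt) = 1.
e^(−0.148t) = 1/8.671 = 0.115328, so t = ln(8.671)/0.148 = 2.16/0.148 = 14.594.

14.6 years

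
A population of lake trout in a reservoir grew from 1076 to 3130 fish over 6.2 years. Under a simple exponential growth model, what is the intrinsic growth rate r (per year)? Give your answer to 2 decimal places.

From N(t) = N₀·e^(rt): e^(r·6.2) = 3130/1076 = 2.9089.
r·6.2 = ln(2.9089) = 1.0678, so r = 1.0678/6.2 = 0.17222.

0.17 per year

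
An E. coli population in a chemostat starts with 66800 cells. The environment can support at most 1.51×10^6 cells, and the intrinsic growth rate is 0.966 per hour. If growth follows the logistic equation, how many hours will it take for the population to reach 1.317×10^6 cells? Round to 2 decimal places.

5.17 hours

A = (K − N₀)/N₀ = (1.51×10^6 − 66800)/66800 = 21.605.
Solve 1.51×10^6/(1 + 21.605·e^(−0.966t)) = 1.317×10^6: 1 + 21.605·e^(−0.966t) = 1.1465, so e^(−0.966t) = 0.00678299.
−0.966·t = ln(0.00678299) = -4.9933, so t = 4.9933/0.966 = 5.1691.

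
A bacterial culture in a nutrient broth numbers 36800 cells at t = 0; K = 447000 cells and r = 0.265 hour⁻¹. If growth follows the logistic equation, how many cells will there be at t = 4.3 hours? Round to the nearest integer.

97882 cells

A = (K − N₀)/N₀ = (447000 − 36800)/36800 = 11.147.
N(t) = K/(1 + A·e^(−rt)) = 447000/(1 + 11.147×e^(−0.265×4.3)).
e^(−1.139) = 0.31998; denominator = 1 + 11.147×0.31998 = 4.5667.
N = 447000/4.5667 = 97882.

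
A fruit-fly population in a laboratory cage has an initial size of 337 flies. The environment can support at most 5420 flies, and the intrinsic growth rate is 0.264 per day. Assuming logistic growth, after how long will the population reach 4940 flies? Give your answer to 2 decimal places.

A = (K − N₀)/N₀ = (5420 − 337)/337 = 15.083.
Solve 5420/(1 + 15.083·e^(−0.264t)) = 4940: 1 + 15.083·e^(−0.264t) = 1.0972, so e^(−0.264t) = 0.00644205.
−0.264·t = ln(0.00644205) = -5.0449, so t = 5.0449/0.264 = 19.11.

19.11 days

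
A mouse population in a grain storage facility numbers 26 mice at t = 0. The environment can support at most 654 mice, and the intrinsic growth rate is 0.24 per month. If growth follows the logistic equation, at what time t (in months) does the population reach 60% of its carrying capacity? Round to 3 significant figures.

15.0 months

A = (K − N₀)/N₀ = (654 − 26)/26 = 24.154.
Solve 654/(1 + 24.154·e^(−0.24t)) = 392.4: 1 + 24.154·e^(−0.24t) = 1.6667, so e^(−0.24t) = 0.0276008.
−0.24·t = ln(0.0276008) = -3.5899, so t = 3.5899/0.24 = 14.958.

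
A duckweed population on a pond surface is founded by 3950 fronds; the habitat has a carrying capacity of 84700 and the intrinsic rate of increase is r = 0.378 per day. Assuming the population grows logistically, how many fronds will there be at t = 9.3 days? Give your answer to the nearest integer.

A = (K − N₀)/N₀ = (84700 − 3950)/3950 = 20.443.
N(t) = K/(1 + A·e^(−rt)) = 84700/(1 + 20.443×e^(−0.378×9.3)).
e^(−3.515) = 0.029736; denominator = 1 + 20.443×0.029736 = 1.6079.
N = 84700/1.6079 = 52677.7.

52678 fronds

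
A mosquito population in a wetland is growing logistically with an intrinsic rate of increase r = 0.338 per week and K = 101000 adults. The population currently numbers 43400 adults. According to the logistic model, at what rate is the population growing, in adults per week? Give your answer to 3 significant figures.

8370 adults per week

dN/dt = rN(1 − N/K) = 0.338 × 43400 × (1 − 43400/101000).
1 − 43400/101000 = 0.5703; dN/dt = 0.338 × 43400 × 0.5703 = 8365.8.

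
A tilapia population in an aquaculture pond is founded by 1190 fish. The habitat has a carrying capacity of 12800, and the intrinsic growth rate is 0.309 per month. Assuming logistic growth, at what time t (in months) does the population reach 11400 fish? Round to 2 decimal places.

A = (K − N₀)/N₀ = (12800 − 1190)/1190 = 9.7563.
Solve 12800/(1 + 9.7563·e^(−0.309t)) = 11400: 1 + 9.7563·e^(−0.309t) = 1.1228, so e^(−0.309t) = 0.0125875.
−0.309·t = ln(0.0125875) = -4.3751, so t = 4.3751/0.309 = 14.159.

14.16 months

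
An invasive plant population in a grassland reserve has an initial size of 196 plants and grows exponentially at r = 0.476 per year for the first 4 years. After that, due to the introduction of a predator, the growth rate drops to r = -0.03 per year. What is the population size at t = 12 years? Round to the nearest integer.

1035 plants

Phase 1: N(4) = 196·e^(0.476×4) = 196·e^1.904 = 1315.69.
Phase 2 runs for 12 − 4 = 8 years at r = -0.03.
N(12) = 1315.69·e^(-0.03×8) = 1315.69·e^-0.24 = 1034.96.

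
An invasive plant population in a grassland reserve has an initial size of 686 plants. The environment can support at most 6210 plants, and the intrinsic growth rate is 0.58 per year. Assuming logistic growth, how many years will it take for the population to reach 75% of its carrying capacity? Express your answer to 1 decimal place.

A = (K − N₀)/N₀ = (6210 − 686)/686 = 8.0525.
Solve 6210/(1 + 8.0525·e^(−0.58t)) = 4657.5: 1 + 8.0525·e^(−0.58t) = 1.3333, so e^(−0.58t) = 0.0413951.
−0.58·t = ln(0.0413951) = -3.1846, so t = 3.1846/0.58 = 5.4907.

5.5 years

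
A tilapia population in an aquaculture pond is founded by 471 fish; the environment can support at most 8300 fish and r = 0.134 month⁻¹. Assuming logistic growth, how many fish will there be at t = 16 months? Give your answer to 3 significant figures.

A = (K − N₀)/N₀ = (8300 − 471)/471 = 16.622.
N(t) = K/(1 + A·e^(−rt)) = 8300/(1 + 16.622×e^(−0.134×16)).
e^(−2.144) = 0.11719; denominator = 1 + 16.622×0.11719 = 2.9479.
N = 8300/2.9479 = 2815.6.

2820 fish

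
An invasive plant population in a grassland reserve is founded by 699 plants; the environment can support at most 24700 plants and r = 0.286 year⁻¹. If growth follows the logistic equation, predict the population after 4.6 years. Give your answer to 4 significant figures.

2419 plants

A = (K − N₀)/N₀ = (24700 − 699)/699 = 34.336.
N(t) = K/(1 + A·e^(−rt)) = 24700/(1 + 34.336×e^(−0.286×4.6)).
e^(−1.316) = 0.26831; denominator = 1 + 34.336×0.26831 = 10.213.
N = 24700/10.213 = 2418.52.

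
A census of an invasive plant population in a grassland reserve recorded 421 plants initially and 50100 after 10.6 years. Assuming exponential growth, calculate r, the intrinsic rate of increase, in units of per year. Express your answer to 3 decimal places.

From N(t) = N₀·e^(rt): e^(r·10.6) = 50100/421 = 119.
r·10.6 = ln(119) = 4.7791, so r = 4.7791/10.6 = 0.45086.

0.451 per year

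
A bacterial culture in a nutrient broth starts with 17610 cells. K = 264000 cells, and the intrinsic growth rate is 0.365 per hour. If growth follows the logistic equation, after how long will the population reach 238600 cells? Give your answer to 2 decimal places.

13.37 hours

A = (K − N₀)/N₀ = (264000 − 17610)/17610 = 13.991.
Solve 264000/(1 + 13.991·e^(−0.365t)) = 238600: 1 + 13.991·e^(−0.365t) = 1.1065, so e^(−0.365t) = 0.00760851.
−0.365·t = ln(0.00760851) = -4.8785, so t = 4.8785/0.365 = 13.366.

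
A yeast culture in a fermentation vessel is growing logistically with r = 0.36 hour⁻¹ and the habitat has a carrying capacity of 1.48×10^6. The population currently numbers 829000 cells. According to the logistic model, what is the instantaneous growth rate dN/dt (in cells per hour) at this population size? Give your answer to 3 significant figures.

dN/dt = rN(1 − N/K) = 0.36 × 829000 × (1 − 829000/1.48×10^6).
1 − 829000/1.48×10^6 = 0.43986; dN/dt = 0.36 × 829000 × 0.43986 = 1.31273×10^5.

131000 cells per hour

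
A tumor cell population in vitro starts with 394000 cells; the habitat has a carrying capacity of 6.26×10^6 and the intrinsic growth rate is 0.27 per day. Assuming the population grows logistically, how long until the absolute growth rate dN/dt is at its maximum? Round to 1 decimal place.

Logistic growth is fastest at N = K/2 = 3.13×10^6.
A = (K − N₀)/N₀ = 14.888. Set K/(1 + A·e^(−rt)) = K/2 → A·e^(−rt) = 1.
e^(−0.27t) = 1/14.888 = 0.0671667, so t = ln(14.888)/0.27 = 2.7006/0.27 = 10.002.

10.0 days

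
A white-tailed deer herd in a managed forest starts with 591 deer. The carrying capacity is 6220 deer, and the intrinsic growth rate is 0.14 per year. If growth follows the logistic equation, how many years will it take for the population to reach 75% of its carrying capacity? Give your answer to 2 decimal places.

23.95 years

A = (K − N₀)/N₀ = (6220 − 591)/591 = 9.5245.
Solve 6220/(1 + 9.5245·e^(−0.14t)) = 4665: 1 + 9.5245·e^(−0.14t) = 1.3333, so e^(−0.14t) = 0.0349973.
−0.14·t = ln(0.0349973) = -3.3525, so t = 3.3525/0.14 = 23.946.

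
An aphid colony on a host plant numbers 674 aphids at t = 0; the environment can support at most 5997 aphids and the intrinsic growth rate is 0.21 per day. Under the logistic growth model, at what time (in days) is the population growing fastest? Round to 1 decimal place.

Logistic growth is fastest at N = K/2 = 2998.5.
A = (K − N₀)/N₀ = 7.8976. Set K/(1 + A·e^(−rt)) = K/2 → A·e^(−rt) = 1.
e^(−0.21t) = 1/7.8976 = 0.12662, so t = ln(7.8976)/0.21 = 2.0666/0.21 = 9.8408.

9.8 days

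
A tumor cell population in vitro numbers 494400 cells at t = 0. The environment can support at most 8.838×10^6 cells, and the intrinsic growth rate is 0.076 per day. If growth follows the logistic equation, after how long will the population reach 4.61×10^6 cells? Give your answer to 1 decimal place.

38.3 days

A = (K − N₀)/N₀ = (8.838×10^6 − 494400)/494400 = 16.876.
Solve 8.838×10^6/(1 + 16.876·e^(−0.076t)) = 4.61×10^6: 1 + 16.876·e^(−0.076t) = 1.9171, so e^(−0.076t) = 0.0543449.
−0.076·t = ln(0.0543449) = -2.9124, so t = 2.9124/0.076 = 38.321.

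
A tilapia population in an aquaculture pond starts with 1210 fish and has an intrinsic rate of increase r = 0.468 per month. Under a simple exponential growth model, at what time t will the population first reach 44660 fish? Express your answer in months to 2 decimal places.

Set N₀·e^(rt) = 44660: e^(0.468·t) = 44660/1210 = 36.909.
0.468·t = ln(36.909) = 3.6085, so t = 3.6085/0.468 = 7.7104.

7.71 months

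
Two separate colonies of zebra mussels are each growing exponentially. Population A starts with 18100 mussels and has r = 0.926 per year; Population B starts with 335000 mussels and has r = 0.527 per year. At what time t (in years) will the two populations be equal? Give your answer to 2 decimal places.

7.31 years

Set 18100·e^(0.926t) = 335000·e^(0.527t).
e^((0.926 − 0.527)t) = 335000/18100 → e^(0.399·t) = 18.508.
0.399·t = ln(18.508) = 2.9182, so t = 2.9182/0.399 = 7.3138.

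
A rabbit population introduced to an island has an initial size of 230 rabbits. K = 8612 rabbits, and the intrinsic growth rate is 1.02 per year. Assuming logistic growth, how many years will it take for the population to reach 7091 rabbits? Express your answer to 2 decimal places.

A = (K − N₀)/N₀ = (8612 − 230)/230 = 36.443.
Solve 8612/(1 + 36.443·e^(−1.02t)) = 7091: 1 + 36.443·e^(−1.02t) = 1.2145, so e^(−1.02t) = 0.00588575.
−1.02·t = ln(0.00588575) = -5.1352, so t = 5.1352/1.02 = 5.0345.

5.03 years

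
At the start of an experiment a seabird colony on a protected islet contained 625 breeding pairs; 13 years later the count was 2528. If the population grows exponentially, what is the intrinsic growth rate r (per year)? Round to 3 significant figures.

From N(t) = N₀·e^(rt): e^(r·13) = 2528/625 = 4.0448.
r·13 = ln(4.0448) = 1.3974, so r = 1.3974/13 = 0.10749.

0.107 per year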